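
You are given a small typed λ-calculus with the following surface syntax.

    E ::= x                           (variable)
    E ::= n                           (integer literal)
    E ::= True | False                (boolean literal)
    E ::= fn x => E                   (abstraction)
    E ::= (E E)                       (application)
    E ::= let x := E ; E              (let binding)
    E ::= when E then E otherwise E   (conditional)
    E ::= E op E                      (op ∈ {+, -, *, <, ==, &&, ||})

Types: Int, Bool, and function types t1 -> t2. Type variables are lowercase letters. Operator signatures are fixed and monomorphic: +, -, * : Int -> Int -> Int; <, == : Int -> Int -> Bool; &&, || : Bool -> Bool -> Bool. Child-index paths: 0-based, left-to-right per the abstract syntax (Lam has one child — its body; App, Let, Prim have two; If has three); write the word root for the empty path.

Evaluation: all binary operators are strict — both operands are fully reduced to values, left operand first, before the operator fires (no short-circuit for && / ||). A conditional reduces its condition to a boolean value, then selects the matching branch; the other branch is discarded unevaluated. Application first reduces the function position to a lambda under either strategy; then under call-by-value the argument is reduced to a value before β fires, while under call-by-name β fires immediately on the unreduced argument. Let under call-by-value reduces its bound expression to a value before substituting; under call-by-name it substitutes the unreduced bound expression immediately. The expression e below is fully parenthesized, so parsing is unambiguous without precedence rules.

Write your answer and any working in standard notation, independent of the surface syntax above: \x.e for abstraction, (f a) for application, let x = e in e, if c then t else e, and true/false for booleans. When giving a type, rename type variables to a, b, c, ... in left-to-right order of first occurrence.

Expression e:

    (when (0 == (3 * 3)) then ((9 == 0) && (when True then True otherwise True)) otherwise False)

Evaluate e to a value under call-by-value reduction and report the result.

Working:
step 0: (if (0 == (3 * 3)) then ((9 == 0) && (if true then true else true)) else false)
step 1: [delta@0.1] (if (0 == 9) then ((9 == 0) && (if true then true else true)) else false)
step 2: [delta@0] (if false then ((9 == 0) && (if true then true else true)) else false)
step 3: [if@root] false

Answer: false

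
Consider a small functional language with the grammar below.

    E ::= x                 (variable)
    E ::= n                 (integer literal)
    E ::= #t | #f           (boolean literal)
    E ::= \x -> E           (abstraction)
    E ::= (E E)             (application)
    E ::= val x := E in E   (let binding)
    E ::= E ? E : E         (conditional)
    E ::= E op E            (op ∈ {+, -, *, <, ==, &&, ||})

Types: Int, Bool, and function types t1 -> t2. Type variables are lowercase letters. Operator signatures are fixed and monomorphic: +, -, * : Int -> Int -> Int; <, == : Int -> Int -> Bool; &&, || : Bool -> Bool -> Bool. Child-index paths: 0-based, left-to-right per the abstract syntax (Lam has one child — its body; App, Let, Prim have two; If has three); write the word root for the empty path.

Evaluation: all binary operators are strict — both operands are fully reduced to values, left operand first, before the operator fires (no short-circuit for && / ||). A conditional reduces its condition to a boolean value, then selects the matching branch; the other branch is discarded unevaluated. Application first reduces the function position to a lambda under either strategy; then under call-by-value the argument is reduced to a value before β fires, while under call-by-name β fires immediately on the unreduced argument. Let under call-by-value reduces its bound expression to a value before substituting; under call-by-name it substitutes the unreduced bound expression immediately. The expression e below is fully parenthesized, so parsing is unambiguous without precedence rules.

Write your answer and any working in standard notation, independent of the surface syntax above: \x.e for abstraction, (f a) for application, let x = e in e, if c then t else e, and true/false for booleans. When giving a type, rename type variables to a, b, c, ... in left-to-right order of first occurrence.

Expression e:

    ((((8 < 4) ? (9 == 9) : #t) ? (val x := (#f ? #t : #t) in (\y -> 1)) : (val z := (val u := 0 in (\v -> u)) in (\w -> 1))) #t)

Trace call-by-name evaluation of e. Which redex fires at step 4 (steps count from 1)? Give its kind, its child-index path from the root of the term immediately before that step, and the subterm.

Answer: let at 0 : (let x = (if false then true else true) in (\y.1))

Working:
step 0: ((if (if (8 < 4) then (9 == 9) else true) then (let x = (if false then true else true) in (\y.1)) else (let z = (let u = 0 in (\v.u)) in (\w.1))) true)
step 1: [delta@0.0.0] ((if (if false then (9 == 9) else true) then (let x = (if false then true else true) in (\y.1)) else (let z = (let u = 0 in (\v.u)) in (\w.1))) true)
step 2: [if@0.0] ((if true then (let x = (if false then true else true) in (\y.1)) else (let z = (let u = 0 in (\v.u)) in (\w.1))) true)
step 3: [if@0] ((let x = (if false then true else true) in (\y.1)) true)
step 4: [let@0] ((\y.1) true)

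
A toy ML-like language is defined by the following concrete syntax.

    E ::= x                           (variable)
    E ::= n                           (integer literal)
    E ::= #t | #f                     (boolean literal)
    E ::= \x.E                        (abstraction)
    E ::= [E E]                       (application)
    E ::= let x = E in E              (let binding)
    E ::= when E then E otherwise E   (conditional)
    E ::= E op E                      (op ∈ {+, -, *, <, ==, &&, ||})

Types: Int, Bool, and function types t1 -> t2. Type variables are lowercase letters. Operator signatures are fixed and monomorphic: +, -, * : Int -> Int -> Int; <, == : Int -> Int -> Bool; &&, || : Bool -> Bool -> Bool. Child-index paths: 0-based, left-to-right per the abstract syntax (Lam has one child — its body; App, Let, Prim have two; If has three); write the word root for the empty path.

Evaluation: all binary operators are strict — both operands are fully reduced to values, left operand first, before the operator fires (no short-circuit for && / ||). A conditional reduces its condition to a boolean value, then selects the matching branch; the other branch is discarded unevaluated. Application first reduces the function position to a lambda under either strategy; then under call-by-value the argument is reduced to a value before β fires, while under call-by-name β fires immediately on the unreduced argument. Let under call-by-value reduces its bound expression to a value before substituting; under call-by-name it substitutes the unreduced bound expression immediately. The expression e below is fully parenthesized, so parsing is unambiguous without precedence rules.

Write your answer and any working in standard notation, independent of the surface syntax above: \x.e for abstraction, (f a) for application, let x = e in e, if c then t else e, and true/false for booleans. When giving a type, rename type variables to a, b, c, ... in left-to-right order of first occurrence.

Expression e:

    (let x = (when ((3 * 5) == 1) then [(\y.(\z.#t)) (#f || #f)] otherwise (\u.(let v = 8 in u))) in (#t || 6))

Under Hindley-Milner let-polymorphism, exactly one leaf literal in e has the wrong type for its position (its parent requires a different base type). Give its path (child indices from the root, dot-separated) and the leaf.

Answer: 1.1 : 6

Trace:
  unify Int ~ Int
  unify Int ~ Int
  unify Int ~ Int
  unify Int ~ Int
  unify Bool ~ Bool
\z._ : b -> Bool
\y._ : a -> b -> Bool
  unify Bool ~ Bool
  unify Bool ~ Bool
  unify a -> b -> Bool ~ Bool -> c
  unify a ~ Bool
  unify b -> Bool ~ c
_ _ : b -> Bool
let v : Int
u : d
\u._ : d -> d
  unify b -> Bool ~ d -> d
  unify b ~ d
  unify Bool ~ d
let x : Bool -> Bool
  unify Bool ~ Bool
  unify Int ~ Bool
  FAIL: mismatch Int ~ Bool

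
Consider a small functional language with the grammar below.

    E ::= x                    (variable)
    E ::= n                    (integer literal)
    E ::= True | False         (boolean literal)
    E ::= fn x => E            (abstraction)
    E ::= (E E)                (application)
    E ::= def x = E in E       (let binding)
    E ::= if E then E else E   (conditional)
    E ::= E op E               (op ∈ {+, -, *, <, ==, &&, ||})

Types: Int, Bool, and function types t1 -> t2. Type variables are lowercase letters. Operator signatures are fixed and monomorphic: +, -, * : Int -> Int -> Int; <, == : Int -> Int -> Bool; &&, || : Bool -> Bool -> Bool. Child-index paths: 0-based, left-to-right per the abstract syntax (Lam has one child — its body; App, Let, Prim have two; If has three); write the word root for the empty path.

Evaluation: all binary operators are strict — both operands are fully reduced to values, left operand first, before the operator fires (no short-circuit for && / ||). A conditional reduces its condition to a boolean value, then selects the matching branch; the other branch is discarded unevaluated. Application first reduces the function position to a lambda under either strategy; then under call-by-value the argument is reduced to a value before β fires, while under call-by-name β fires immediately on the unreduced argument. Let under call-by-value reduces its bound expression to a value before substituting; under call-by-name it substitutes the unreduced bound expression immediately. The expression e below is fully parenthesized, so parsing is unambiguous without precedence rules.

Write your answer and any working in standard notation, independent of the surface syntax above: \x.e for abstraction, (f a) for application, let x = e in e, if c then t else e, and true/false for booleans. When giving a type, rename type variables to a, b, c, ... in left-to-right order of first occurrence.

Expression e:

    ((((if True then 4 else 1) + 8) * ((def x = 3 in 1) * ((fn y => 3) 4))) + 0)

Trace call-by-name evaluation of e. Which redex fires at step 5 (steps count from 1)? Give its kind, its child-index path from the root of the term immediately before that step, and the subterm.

Answer: delta at 0.1 : (1 * 3)

Trace:
step 0: ((((if true then 4 else 1) + 8) * ((let x = 3 in 1) * ((\y.3) 4))) + 0)
step 1: [if@0.0.0] (((4 + 8) * ((let x = 3 in 1) * ((\y.3) 4))) + 0)
step 2: [delta@0.0] ((12 * ((let x = 3 in 1) * ((\y.3) 4))) + 0)
step 3: [let@0.1.0] ((12 * (1 * ((\y.3) 4))) + 0)
step 4: [beta@0.1.1] ((12 * (1 * 3)) + 0)
step 5: [delta@0.1] ((12 * 3) + 0)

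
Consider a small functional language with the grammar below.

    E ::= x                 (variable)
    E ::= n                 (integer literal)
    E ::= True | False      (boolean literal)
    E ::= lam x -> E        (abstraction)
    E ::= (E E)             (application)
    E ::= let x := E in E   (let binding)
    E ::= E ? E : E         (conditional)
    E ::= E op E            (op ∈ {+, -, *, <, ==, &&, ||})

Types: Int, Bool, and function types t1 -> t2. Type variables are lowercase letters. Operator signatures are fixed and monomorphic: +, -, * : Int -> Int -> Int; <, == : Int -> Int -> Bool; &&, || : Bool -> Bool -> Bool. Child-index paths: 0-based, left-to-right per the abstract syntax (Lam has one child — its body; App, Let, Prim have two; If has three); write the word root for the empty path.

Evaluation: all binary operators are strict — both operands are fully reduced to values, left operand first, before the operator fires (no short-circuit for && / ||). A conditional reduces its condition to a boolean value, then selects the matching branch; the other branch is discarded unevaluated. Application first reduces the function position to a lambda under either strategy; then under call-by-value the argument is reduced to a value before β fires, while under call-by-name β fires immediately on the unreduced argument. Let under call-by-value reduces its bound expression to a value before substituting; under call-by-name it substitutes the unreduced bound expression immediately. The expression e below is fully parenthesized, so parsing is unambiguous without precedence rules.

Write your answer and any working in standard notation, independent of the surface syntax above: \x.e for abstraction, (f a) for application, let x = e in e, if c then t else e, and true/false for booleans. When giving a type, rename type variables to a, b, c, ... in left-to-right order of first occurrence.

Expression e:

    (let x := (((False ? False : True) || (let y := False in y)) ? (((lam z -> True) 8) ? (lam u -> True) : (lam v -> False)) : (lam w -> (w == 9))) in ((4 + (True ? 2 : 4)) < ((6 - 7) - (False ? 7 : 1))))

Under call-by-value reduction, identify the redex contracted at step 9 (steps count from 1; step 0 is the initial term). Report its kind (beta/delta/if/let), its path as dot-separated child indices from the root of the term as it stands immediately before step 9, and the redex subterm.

Trace:
step 0: (let x = (if ((if false then false else true) || (let y = false in y)) then (if ((\z.true) 8) then (\u.true) else (\v.false)) else (\w.(w == 9))) in ((4 + (if true then 2 else 4)) < ((6 - 7) - (if false then 7 else 1))))
step 1: [if@0.0.0] (let x = (if (true || (let y = false in y)) then (if ((\z.true) 8) then (\u.true) else (\v.false)) else (\w.(w == 9))) in ((4 + (if true then 2 else 4)) < ((6 - 7) - (if false then 7 else 1))))
step 2: [let@0.0.1] (let x = (if (true || false) then (if ((\z.true) 8) then (\u.true) else (\v.false)) else (\w.(w == 9))) in ((4 + (if true then 2 else 4)) < ((6 - 7) - (if false then 7 else 1))))
step 3: [delta@0.0] (let x = (if true then (if ((\z.true) 8) then (\u.true) else (\v.false)) else (\w.(w == 9))) in ((4 + (if true then 2 else 4)) < ((6 - 7) - (if false then 7 else 1))))
step 4: [if@0] (let x = (if ((\z.true) 8) then (\u.true) else (\v.false)) in ((4 + (if true then 2 else 4)) < ((6 - 7) - (if false then 7 else 1))))
step 5: [beta@0.0] (let x = (if true then (\u.true) else (\v.false)) in ((4 + (if true then 2 else 4)) < ((6 - 7) - (if false then 7 else 1))))
step 6: [if@0] (let x = (\u.true) in ((4 + (if true then 2 else 4)) < ((6 - 7) - (if false then 7 else 1))))
step 7: [let@root] ((4 + (if true then 2 else 4)) < ((6 - 7) - (if false then 7 else 1)))
step 8: [if@0.1] ((4 + 2) < ((6 - 7) - (if false then 7 else 1)))
step 9: [delta@0] (6 < ((6 - 7) - (if false then 7 else 1)))

Answer: delta at 0 : (4 + 2)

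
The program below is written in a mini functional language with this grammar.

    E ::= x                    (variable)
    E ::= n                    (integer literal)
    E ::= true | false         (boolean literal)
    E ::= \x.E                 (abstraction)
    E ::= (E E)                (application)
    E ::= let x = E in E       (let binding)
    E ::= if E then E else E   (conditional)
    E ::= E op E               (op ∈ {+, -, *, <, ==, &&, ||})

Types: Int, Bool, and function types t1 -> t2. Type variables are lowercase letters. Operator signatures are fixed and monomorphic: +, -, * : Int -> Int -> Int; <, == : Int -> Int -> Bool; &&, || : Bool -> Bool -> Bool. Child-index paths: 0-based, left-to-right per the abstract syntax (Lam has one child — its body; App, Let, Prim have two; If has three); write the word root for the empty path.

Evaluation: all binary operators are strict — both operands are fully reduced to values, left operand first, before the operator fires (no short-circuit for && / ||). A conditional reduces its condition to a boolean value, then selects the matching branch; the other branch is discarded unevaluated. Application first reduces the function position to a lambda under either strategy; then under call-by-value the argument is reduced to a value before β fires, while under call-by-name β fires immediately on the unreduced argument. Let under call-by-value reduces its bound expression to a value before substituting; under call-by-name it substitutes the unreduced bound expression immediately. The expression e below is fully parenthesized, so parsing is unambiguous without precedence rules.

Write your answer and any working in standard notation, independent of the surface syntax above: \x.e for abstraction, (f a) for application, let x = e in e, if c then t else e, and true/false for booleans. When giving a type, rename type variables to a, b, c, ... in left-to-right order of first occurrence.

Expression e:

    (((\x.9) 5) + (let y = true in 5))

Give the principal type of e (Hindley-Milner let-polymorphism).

Working:
\x._ : a -> Int
  unify a -> Int ~ Int -> b
  unify a ~ Int
  unify Int ~ b
_ _ : Int
  unify Int ~ Int
let y : Bool
  unify Int ~ Int

Answer: Int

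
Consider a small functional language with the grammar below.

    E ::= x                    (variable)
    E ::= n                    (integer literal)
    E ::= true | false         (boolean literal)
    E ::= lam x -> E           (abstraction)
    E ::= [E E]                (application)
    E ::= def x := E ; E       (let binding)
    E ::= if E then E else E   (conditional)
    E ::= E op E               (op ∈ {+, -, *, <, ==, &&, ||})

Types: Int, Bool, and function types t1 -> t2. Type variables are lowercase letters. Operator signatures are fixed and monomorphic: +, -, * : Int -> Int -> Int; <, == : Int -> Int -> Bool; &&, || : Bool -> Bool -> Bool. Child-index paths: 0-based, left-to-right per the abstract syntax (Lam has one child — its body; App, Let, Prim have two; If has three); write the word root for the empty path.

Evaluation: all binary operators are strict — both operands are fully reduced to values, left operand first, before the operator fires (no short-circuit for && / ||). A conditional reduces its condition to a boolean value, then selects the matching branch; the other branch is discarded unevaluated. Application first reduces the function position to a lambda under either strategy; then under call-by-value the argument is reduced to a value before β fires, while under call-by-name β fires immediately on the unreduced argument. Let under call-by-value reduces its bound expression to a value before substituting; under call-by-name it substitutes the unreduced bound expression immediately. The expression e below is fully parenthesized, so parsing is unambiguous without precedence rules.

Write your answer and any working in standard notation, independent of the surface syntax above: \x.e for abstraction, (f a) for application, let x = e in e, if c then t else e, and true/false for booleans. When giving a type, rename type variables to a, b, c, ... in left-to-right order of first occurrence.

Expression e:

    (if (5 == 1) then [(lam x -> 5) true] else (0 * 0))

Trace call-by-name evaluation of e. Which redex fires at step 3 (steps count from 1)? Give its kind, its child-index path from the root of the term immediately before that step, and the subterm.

Answer: delta at root : (0 * 0)

Derivation:
step 0: (if (5 == 1) then ((\x.5) true) else (0 * 0))
step 1: [delta@0] (if false then ((\x.5) true) else (0 * 0))
step 2: [if@root] (0 * 0)
step 3: [delta@root] 0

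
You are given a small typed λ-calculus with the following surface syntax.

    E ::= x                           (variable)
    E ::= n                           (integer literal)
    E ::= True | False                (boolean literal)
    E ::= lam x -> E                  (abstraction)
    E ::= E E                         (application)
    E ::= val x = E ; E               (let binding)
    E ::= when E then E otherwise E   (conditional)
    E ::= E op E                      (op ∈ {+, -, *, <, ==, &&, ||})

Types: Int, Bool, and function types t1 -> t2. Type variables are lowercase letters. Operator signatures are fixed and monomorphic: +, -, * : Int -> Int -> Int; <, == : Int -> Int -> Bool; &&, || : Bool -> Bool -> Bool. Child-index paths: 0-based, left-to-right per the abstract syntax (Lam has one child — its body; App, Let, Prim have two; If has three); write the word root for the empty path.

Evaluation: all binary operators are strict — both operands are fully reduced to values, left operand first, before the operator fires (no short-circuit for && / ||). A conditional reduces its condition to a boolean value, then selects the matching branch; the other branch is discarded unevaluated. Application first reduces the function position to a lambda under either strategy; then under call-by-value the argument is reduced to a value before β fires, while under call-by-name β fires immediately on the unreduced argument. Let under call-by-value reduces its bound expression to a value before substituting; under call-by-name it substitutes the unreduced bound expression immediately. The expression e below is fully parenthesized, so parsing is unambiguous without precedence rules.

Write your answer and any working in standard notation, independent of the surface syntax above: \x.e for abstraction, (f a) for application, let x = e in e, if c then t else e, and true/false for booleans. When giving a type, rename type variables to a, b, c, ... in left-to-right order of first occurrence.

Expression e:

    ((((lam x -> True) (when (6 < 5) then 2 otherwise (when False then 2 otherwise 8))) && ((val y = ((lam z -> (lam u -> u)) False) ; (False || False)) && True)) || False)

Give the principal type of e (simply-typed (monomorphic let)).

Derivation:
\x._ : a -> Bool
  unify Int ~ Int
  unify Int ~ Int
  unify Bool ~ Bool
  unify Bool ~ Bool
  unify Int ~ Int
  unify Int ~ Int
  unify a -> Bool ~ Int -> b
  unify a ~ Int
  unify Bool ~ b
_ _ : Bool
  unify Bool ~ Bool
u : d
\u._ : d -> d
\z._ : c -> d -> d
  unify c -> d -> d ~ Bool -> e
  unify c ~ Bool
  unify d -> d ~ e
_ _ : d -> d
let y : d -> d
  unify Bool ~ Bool
  unify Bool ~ Bool
  unify Bool ~ Bool
  unify Bool ~ Bool
  unify Bool ~ Bool
  unify Bool ~ Bool
  unify Bool ~ Bool

Answer: Bool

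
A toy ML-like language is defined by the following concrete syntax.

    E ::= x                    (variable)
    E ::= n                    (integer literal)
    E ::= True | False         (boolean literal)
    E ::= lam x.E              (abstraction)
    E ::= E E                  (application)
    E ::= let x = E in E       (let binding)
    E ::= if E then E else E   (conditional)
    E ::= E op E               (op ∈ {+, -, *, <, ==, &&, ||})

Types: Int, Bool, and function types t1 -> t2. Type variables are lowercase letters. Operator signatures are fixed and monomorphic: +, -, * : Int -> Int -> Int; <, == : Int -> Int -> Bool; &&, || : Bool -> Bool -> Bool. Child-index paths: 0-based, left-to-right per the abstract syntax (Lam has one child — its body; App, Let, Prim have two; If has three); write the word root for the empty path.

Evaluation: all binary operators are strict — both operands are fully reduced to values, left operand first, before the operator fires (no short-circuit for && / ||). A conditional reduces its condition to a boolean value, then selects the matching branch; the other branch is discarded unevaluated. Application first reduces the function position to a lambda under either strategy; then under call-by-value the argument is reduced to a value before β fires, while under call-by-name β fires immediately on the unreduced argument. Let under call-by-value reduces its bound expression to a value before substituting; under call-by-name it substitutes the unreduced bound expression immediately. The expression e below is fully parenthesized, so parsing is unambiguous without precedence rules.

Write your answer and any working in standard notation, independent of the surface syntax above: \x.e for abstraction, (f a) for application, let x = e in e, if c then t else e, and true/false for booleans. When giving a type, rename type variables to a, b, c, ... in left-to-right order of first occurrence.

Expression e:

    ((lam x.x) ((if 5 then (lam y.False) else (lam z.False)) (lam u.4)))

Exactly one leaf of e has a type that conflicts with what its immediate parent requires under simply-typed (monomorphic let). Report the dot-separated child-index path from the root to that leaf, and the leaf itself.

Working:
x : a
\x._ : a -> a
  unify Int ~ Bool
  FAIL: mismatch Int ~ Bool

Answer: 1.0.0 : 5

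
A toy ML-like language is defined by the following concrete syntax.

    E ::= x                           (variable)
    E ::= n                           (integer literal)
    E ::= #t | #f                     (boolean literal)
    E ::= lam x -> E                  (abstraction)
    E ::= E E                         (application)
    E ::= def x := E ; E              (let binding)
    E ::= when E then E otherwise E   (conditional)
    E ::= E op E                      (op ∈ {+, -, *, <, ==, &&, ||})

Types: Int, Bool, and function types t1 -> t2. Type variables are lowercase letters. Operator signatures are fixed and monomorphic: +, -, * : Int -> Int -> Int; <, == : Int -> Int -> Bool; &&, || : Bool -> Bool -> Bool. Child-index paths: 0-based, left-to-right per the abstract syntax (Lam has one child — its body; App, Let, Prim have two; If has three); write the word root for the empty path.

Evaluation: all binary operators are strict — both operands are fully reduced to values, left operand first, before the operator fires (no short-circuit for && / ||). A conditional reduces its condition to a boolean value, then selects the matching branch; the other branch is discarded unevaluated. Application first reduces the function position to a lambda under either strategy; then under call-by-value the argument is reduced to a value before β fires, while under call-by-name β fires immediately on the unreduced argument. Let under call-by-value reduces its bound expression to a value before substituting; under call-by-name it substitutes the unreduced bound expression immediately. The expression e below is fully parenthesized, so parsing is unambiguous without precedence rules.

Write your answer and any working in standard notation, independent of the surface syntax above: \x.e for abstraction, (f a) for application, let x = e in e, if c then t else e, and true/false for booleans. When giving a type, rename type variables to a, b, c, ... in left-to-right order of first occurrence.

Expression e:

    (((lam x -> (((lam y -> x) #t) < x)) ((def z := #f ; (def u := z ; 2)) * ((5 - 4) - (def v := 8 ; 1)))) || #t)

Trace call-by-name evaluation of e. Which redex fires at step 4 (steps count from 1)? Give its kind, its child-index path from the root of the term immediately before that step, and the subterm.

Working:
step 0: (((\x.(((\y.x) true) < x)) ((let z = false in (let u = z in 2)) * ((5 - 4) - (let v = 8 in 1)))) || true)
step 1: [beta@0] ((((\y.((let z = false in (let u = z in 2)) * ((5 - 4) - (let v = 8 in 1)))) true) < ((let z = false in (let u = z in 2)) * ((5 - 4) - (let v = 8 in 1)))) || true)
step 2: [beta@0.0] ((((let z = false in (let u = z in 2)) * ((5 - 4) - (let v = 8 in 1))) < ((let z = false in (let u = z in 2)) * ((5 - 4) - (let v = 8 in 1)))) || true)
step 3: [let@0.0.0] ((((let u = false in 2) * ((5 - 4) - (let v = 8 in 1))) < ((let z = false in (let u = z in 2)) * ((5 - 4) - (let v = 8 in 1)))) || true)
step 4: [let@0.0.0] (((2 * ((5 - 4) - (let v = 8 in 1))) < ((let z = false in (let u = z in 2)) * ((5 - 4) - (let v = 8 in 1)))) || true)

Answer: let at 0.0.0 : (let u = false in 2)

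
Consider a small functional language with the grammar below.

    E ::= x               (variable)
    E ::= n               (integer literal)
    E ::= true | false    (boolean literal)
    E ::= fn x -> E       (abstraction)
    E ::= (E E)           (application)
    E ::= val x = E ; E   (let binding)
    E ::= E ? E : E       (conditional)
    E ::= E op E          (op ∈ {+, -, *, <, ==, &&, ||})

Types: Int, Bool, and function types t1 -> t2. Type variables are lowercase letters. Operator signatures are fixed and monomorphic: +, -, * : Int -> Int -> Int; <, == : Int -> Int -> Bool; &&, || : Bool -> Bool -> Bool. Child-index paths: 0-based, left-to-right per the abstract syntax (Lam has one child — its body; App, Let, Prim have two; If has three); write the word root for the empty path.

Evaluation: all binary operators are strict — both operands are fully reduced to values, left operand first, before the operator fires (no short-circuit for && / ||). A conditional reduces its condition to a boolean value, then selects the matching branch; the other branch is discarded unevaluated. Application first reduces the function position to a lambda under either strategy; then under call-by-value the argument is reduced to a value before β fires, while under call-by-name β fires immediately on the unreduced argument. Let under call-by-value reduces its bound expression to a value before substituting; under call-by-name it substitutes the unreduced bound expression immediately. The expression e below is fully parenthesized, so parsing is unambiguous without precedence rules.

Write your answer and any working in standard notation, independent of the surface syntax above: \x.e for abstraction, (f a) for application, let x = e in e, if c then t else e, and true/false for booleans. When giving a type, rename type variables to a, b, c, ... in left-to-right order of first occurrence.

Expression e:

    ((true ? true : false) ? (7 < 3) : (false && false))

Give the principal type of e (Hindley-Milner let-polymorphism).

Answer: Bool

Derivation:
  unify Bool ~ Bool
  unify Bool ~ Bool
  unify Bool ~ Bool
  unify Int ~ Int
  unify Int ~ Int
  unify Bool ~ Bool
  unify Bool ~ Bool
  unify Bool ~ Bool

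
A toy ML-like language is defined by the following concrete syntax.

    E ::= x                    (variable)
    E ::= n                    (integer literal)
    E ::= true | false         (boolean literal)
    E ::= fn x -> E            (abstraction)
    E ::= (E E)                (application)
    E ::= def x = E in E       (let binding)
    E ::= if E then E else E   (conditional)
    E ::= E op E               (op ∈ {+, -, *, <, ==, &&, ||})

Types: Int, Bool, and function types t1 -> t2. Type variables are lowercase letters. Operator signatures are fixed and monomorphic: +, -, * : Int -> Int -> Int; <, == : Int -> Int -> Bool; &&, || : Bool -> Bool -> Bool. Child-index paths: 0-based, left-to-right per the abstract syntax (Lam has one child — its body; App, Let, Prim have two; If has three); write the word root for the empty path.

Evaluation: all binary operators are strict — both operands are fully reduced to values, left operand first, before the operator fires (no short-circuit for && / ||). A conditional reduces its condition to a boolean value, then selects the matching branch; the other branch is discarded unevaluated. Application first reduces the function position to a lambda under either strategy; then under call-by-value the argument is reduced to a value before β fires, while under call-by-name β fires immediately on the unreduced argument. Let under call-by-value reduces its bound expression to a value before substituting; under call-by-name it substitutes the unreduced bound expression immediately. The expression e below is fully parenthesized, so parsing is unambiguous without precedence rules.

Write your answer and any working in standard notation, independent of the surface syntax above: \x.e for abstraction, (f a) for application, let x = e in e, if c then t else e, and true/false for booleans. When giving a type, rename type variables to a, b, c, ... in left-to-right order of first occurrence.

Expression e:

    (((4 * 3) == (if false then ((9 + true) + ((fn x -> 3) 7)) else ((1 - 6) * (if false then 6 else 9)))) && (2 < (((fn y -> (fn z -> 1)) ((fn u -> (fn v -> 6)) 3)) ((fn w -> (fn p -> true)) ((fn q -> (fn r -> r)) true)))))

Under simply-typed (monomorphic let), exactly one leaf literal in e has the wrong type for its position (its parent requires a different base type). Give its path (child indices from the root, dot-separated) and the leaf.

Answer: 0.1.1.0.1 : true

Working:
  unify Int ~ Int
  unify Int ~ Int
  unify Int ~ Int
  unify Bool ~ Bool
  unify Int ~ Int
  unify Bool ~ Int
  FAIL: mismatch Bool ~ Int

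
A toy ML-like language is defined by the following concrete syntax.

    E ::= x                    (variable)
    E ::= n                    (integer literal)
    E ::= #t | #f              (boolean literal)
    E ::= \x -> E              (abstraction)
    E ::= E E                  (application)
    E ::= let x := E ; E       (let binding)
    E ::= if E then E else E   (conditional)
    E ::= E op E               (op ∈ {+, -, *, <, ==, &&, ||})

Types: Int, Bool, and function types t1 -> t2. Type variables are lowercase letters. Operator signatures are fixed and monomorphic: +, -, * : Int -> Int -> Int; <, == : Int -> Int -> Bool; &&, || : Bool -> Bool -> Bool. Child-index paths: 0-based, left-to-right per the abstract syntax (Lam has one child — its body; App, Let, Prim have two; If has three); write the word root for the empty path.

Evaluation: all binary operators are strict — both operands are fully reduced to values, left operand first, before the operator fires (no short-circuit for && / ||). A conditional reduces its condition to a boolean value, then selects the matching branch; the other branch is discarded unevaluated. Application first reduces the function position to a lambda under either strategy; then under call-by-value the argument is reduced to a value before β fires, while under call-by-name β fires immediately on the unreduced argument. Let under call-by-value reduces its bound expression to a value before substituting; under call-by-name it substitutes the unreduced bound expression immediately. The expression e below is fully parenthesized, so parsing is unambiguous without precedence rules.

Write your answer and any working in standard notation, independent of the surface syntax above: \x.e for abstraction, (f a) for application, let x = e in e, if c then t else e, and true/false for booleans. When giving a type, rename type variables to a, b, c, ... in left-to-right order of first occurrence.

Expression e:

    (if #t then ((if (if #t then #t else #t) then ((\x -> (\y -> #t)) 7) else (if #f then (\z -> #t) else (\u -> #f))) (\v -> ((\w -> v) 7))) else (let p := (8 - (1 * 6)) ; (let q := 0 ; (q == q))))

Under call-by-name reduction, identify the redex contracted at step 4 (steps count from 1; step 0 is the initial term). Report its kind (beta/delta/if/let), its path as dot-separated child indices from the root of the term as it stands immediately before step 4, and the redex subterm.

Trace:
step 0: (if true then ((if (if true then true else true) then ((\x.(\y.true)) 7) else (if false then (\z.true) else (\u.false))) (\v.((\w.v) 7))) else (let p = (8 - (1 * 6)) in (let q = 0 in (q == q))))
step 1: [if@root] ((if (if true then true else true) then ((\x.(\y.true)) 7) else (if false then (\z.true) else (\u.false))) (\v.((\w.v) 7)))
step 2: [if@0.0] ((if true then ((\x.(\y.true)) 7) else (if false then (\z.true) else (\u.false))) (\v.((\w.v) 7)))
step 3: [if@0] (((\x.(\y.true)) 7) (\v.((\w.v) 7)))
step 4: [beta@0] ((\y.true) (\v.((\w.v) 7)))

Answer: beta at 0 : ((\x.(\y.true)) 7)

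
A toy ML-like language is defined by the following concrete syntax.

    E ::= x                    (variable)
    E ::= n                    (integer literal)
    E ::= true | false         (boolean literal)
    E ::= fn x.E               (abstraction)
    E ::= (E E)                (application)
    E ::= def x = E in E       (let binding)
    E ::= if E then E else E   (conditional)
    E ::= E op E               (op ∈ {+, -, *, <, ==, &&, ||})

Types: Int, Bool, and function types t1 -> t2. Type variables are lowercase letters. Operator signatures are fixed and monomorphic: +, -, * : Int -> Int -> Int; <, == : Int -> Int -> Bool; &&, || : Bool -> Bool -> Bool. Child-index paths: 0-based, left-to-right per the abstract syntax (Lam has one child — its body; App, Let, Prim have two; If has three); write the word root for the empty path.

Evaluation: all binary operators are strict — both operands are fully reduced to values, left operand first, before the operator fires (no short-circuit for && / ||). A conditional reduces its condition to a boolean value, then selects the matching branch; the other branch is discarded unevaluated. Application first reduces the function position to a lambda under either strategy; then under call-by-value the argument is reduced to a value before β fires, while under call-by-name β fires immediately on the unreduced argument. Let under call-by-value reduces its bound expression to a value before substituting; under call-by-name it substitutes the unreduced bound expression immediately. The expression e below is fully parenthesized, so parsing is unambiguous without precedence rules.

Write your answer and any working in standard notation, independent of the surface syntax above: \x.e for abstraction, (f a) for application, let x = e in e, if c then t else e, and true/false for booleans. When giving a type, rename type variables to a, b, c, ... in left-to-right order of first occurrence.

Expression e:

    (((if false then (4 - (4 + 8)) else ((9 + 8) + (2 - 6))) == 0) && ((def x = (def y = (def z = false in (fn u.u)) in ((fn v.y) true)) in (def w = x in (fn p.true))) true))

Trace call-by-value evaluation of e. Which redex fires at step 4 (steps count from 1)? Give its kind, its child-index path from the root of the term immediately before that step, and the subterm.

Answer: delta at 0.0 : (17 + -4)

Working:
step 0: (((if false then (4 - (4 + 8)) else ((9 + 8) + (2 - 6))) == 0) && ((let x = (let y = (let z = false in (\u.u)) in ((\v.y) true)) in (let w = x in (\p.true))) true))
step 1: [if@0.0] ((((9 + 8) + (2 - 6)) == 0) && ((let x = (let y = (let z = false in (\u.u)) in ((\v.y) true)) in (let w = x in (\p.true))) true))
step 2: [delta@0.0.0] (((17 + (2 - 6)) == 0) && ((let x = (let y = (let z = false in (\u.u)) in ((\v.y) true)) in (let w = x in (\p.true))) true))
step 3: [delta@0.0.1] (((17 + -4) == 0) && ((let x = (let y = (let z = false in (\u.u)) in ((\v.y) true)) in (let w = x in (\p.true))) true))
step 4: [delta@0.0] ((13 == 0) && ((let x = (let y = (let z = false in (\u.u)) in ((\v.y) true)) in (let w = x in (\p.true))) true))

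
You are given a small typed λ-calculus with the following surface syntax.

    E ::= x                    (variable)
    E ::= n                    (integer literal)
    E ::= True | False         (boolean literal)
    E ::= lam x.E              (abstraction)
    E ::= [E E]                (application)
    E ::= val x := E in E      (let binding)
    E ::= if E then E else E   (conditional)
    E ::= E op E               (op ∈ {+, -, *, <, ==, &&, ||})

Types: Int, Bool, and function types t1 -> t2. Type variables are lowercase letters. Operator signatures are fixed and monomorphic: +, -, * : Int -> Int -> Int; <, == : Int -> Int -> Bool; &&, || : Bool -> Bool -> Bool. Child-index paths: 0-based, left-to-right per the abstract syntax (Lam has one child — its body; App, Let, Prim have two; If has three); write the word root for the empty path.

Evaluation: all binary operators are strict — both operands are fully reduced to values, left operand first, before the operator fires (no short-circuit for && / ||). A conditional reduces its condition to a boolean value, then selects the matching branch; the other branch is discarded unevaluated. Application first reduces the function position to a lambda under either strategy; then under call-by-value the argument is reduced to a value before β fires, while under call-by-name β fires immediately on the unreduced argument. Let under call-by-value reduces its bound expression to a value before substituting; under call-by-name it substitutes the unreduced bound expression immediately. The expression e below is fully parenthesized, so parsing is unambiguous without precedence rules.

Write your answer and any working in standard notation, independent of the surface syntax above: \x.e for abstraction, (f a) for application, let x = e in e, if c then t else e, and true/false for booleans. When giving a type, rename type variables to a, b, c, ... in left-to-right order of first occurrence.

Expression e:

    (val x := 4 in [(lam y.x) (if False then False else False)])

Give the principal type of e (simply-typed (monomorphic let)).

Answer: Int

Working:
let x : Int
x : Int
\y._ : a -> Int
  unify Bool ~ Bool
  unify Bool ~ Bool
  unify a -> Int ~ Bool -> b
  unify a ~ Bool
  unify Int ~ b
_ _ : Int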